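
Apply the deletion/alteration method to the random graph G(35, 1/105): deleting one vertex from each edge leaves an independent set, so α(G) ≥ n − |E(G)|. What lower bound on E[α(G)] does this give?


E[|E(G)|] = C(35, 2)·p = 595 · (1/105) = 17/3.
E[α(G)] ≥ n − E[|E(G)|] = 35 − 17/3 = 88/3.
Numerically: ≈ 29.3333.
(This is only a lower bound; the true E[α(G)] may be larger.)

E[α(G)] ≥ 88/3 ≈ 29.3333.


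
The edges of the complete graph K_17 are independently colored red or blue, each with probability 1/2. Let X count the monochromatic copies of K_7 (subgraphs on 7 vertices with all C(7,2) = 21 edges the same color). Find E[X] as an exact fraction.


Let X = Σ_S X_S over the C(17, 7) = 19448 subsets S of size 7, where X_S = 1 if the K_7 on S is monochromatic.
For a fixed S, the K_7 on S has C(7, 2) = 21 edges. P[all 21 edges red] = (1/2)^21, and likewise for blue, so P[monochromatic] = 2·(1/2)^21 = 2^{1 − 21} = 1/1048576.
By linearity of expectation: E[X] = C(17, 7) · 2^{1 − 21} = 19448 · 1/1048576 = 2431/131072.
Numerically: E[X] ≈ 0.019.

E[X] = C(17,7)·2^(1−C(7,2)) = 2431/131072 ≈ 0.019.


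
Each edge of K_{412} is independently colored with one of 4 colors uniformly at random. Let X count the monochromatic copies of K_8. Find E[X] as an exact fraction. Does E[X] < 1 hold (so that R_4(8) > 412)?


E[X] = C(412, 8) · 4^{1 − 28} = 19229204065337145 · 4^{−27} = 19229204065337145/18014398509481984.
As a reduced fraction: E[X] = 19229204065337145/18014398509481984 ≈ 1.0674353.
Is E[X] < 1? NO.
Since E[X] ≥ 1, the first-moment bound is inconclusive at n = 412; it does NOT by itself certify R_4(8) > 412.

E[X] = 19229204065337145/18014398509481984 ≈ 1.0674353; E[X] ≥ 1; first-moment method inconclusive here.


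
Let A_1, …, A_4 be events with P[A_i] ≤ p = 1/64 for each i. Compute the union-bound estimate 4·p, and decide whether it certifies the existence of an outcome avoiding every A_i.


Union bound: P[∪_{i=1}^{4} A_i] ≤ Σ_i P[A_i] ≤ 4·p = 4·(1/64) = 1/16.
Numerically: 1/16 ≈ 0.06250.
Is 1/16 < 1? YES.
Since P[∪ A_i] ≤ 1/16 < 1, the complement has P[∩ A_i^c] ≥ 1 − 1/16 = 15/16 > 0, so some outcome avoids every A_i.

4·p = 1/16 ≈ 0.06250; existence CERTIFIED by the union bound.


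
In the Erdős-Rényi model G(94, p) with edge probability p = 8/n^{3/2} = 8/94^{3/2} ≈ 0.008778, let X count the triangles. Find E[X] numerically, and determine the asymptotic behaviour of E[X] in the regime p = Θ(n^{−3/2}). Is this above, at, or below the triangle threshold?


Number of potential triangles: C(94, 3) = 134044.
Each occurs with probability p³ ≈ (0.008778)³ ≈ 6.763860e-07.
By linearity: E[X] = C(94, 3)·p³ ≈ 134044 · 6.763860e-07 ≈ 0.0907.
Since α = 3/2 > 1, p = c/n^{3/2} = o(1/n) is below the triangle threshold p ~ 1/n. Asymptotically E[X] ~ (c³/6)·n^{3(1−α)} = (8³/6)·n^{-1.5} → 0, so by Markov's inequality G has no triangles w.h.p.

E[X] ≈ 0.0907; in regime p = Θ(1/n^{3/2}) E[X] tends to 0 (below the triangle threshold p ~ 1/n).


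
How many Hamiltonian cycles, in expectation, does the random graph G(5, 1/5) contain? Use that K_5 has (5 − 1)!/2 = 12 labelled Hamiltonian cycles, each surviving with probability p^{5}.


K_5 has (5 − 1)!/2 = 12 labelled Hamiltonian cycles.
For each such Hamiltonian cycle H, let X_H = 1 if all 5 edges of H are present in G. Then P[X_H = 1] = p^{5} = (1/5)^{5} = 1/3125.
By linearity: E[X] = Σ_H E[X_H] = 12 · p^{5} = 12 · 1/3125 = 12/3125.
Numerically: E[X] ≈ 0.00384.

E[X] = 12 · (1/5)^{5} = 12/3125 ≈ 0.00384.


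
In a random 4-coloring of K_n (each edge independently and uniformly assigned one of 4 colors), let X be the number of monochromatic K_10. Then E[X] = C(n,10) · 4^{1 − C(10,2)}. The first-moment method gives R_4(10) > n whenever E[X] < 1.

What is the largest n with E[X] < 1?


We need C(n, 10) · 4^{1 − 45} < 1, i.e. C(n, 10) < 4^{45 − 1} = 309485009821345068724781056.
Check values of n near the boundary:
  n = 2019: C(2019, 10) = 303322949179835278009229628; 303322949179835278009229628 < 309485009821345068724781056? YES
  n = 2020: C(2020, 10) = 304832018578739931133653656; 304832018578739931133653656 < 309485009821345068724781056? YES
  n = 2021: C(2021, 10) = 306347841644770462864800616; 306347841644770462864800616 < 309485009821345068724781056? YES
  n = 2022: C(2022, 10) = 307870445231474093395937796; 307870445231474093395937796 < 309485009821345068724781056? YES
  n = 2023: C(2023, 10) = 309399856285778485315440716; 309399856285778485315440716 < 309485009821345068724781056? YES
  n = 2024: C(2024, 10) = 310936101848269937576192656; 310936101848269937576192656 < 309485009821345068724781056? NO
The largest n with C(n, 10) < 309485009821345068724781056 is n = 2023 (where E[X] = 77349964071444621328860179/77371252455336267181195264 ≈ 0.999725). Hence R_4(10) > 2023, i.e. R_4(10) ≥ 2024.

Largest n = 2023; hence R_4(10) > 2023.


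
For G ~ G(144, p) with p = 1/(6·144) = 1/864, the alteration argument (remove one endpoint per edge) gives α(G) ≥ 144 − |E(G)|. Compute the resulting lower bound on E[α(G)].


E[|E(G)|] = C(144, 2)·p = 10296 · (1/864) = 143/12.
E[α(G)] ≥ n − E[|E(G)|] = 144 − 143/12 = 1585/12.
Numerically: ≈ 132.0833.
(This is only a lower bound; the true E[α(G)] may be larger.)

E[α(G)] ≥ 1585/12 ≈ 132.0833.


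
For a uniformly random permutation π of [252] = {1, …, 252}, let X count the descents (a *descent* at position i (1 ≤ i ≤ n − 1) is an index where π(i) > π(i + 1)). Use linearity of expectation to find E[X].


Write X = Σ X_I over i = 1, …, 251, with X_I the indicator of one descent.
There are 251 indicators.
For each fixed i, the pair (π(i), π(i+1)) is a uniformly random ordered pair of distinct values from {1, …, 252}; by symmetry P[π(i) > π(i+1)] = 1/2.
By linearity: E[X] = 251 · (1/2) = (252 − 1) · (1/2) = 251/2 ≈ 125.500000.

E[X] = 251/2 = 125.500000.


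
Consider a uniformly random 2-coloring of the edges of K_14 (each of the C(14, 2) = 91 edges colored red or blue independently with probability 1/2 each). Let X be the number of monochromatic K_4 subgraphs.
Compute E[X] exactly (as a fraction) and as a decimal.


Let X = Σ_S X_S over the C(14, 4) = 1001 subsets S of size 4, where X_S = 1 if the K_4 on S is monochromatic.
For a fixed S, the K_4 on S has C(4, 2) = 6 edges. P[all 6 edges red] = (1/2)^6, and likewise for blue, so P[monochromatic] = 2·(1/2)^6 = 2^{1 − 6} = 1/32.
By linearity: E[X] = C(14, 4) · 2^{1 − 6} = 1001 · 1/32 = 1001/32.
Numerically: E[X] ≈ 31.2812.

E[X] = C(14,4)·2^(1−C(4,2)) = 1001/32 ≈ 31.2812.


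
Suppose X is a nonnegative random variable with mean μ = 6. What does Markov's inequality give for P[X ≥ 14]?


μ = E[X] = 6, a = 14.
Markov: P[X ≥ 14] ≤ μ/a = (6)/14 = 3/7.
Numerically: ≈ 0.4286.
(Since a = 14 > μ = 6.0000, the bound 3/7 is < 1 and informative.)

P[X ≥ 14] ≤ 3/7 ≈ 0.4286.


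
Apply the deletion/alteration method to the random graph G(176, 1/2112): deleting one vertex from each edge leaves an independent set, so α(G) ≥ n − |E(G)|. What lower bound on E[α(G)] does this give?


E[|E(G)|] = C(176, 2)·p = 15400 · (1/2112) = 175/24.
E[α(G)] ≥ n − E[|E(G)|] = 176 − 175/24 = 4049/24.
Numerically: ≈ 168.708333.
(This is only a lower bound; the true E[α(G)] may be larger.)

E[α(G)] ≥ 4049/24 ≈ 168.708333.


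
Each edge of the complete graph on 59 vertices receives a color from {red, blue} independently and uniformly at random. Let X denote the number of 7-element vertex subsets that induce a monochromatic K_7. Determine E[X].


Let X = Σ_S X_S over the C(59, 7) = 341149446 subsets S of size 7, where X_S = 1 if the K_7 on S is monochromatic.
For a fixed S, the K_7 on S has C(7, 2) = 21 edges. P[all 21 edges red] = (1/2)^21, and likewise for blue, so P[monochromatic] = 2·(1/2)^21 = 2^{1 − 21} = 1/1048576.
By linearity of expectation: E[X] = C(59, 7) · 2^{1 − 21} = 341149446 · 1/1048576 = 170574723/524288.
Numerically: E[X] ≈ 325.3455.

E[X] = C(59,7)·2^(1−C(7,2)) = 170574723/524288 ≈ 325.3455.


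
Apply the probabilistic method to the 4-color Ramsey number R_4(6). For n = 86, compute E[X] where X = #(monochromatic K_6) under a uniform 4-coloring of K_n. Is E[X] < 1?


E[X] = C(86, 6) · 4^{1 − 15} = 470155077 · 4^{−14} = 470155077/268435456.
As a reduced fraction: E[X] = 470155077/268435456 ≈ 1.7514641.
Is E[X] < 1? NO.
Since E[X] ≥ 1, the first-moment bound is inconclusive at n = 86; it does NOT by itself certify R_4(6) > 86.

E[X] = 470155077/268435456 ≈ 1.7514641; E[X] ≥ 1; first-moment method inconclusive here.


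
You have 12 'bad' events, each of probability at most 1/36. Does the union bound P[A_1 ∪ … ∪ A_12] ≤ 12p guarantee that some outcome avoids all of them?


Union bound: P[∪_{i=1}^{12} A_i] ≤ Σ_i P[A_i] ≤ 12·p = 12·(1/36) = 1/3.
Numerically: 1/3 ≈ 0.333333.
Is 1/3 < 1? YES.
Since P[∪ A_i] ≤ 1/3 < 1, the complement has P[∩ A_i^c] ≥ 1 − 1/3 = 2/3 > 0, so some outcome avoids every A_i.

12·p = 1/3 ≈ 0.333333; existence CERTIFIED by the union bound.


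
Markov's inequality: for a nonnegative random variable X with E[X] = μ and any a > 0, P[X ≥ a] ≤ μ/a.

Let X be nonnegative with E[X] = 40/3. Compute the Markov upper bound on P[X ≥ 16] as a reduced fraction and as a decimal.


μ = E[X] = 40/3, a = 16.
Markov: P[X ≥ 16] ≤ μ/a = (40/3)/16 = 5/6.
Numerically: ≈ 0.8333.
(Since a = 16 > μ = 13.3333, the bound 5/6 is < 1 and informative.)

P[X ≥ 16] ≤ 5/6 ≈ 0.8333.


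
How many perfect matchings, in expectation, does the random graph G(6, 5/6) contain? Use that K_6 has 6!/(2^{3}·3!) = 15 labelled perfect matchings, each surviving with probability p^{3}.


K_6 has 6!/(2^{3}·3!) = 15 labelled perfect matchings.
For each such perfect matching H, let X_H = 1 if all 3 edges of H are present in G. Then P[X_H = 1] = p^{3} = (5/6)^{3} = 125/216.
By linearity of expectation: E[X] = Σ_H E[X_H] = 15 · p^{3} = 15 · 125/216 = 625/72.
Numerically: E[X] ≈ 8.6806.

E[X] = 15 · (5/6)^{3} = 625/72 ≈ 8.6806.


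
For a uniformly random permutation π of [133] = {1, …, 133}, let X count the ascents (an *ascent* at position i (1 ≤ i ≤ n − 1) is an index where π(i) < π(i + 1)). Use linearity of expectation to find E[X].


Write X = Σ X_I over i = 1, …, 132, with X_I the indicator of one ascent.
There are 132 indicators.
For each fixed i, the pair (π(i), π(i+1)) is a uniformly random ordered pair of distinct values from {1, …, 133}; by symmetry P[π(i) < π(i+1)] = 1/2.
By linearity: E[X] = 132 · (1/2) = (133 − 1) · (1/2) = 66 ≈ 66.000.

E[X] = 66 = 66.000.


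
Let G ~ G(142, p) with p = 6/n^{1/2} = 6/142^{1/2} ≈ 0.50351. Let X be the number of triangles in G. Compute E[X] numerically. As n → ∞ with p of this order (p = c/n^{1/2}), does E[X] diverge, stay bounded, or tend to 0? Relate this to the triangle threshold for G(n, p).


Number of potential triangles: C(142, 3) = 467180.
Each occurs with probability p³ ≈ (0.50351)³ ≈ 1.2765012e-01.
By linearity: E[X] = C(142, 3)·p³ ≈ 467180 · 1.2765012e-01 ≈ 59635.58405.
Since α = 1/2 < 1, p = c/n^{1/2} ≫ 1/n is above the triangle threshold p ~ 1/n. Asymptotically E[X] ~ (c³/6)·n^{3(1−α)} = (6³/6)·n^{1.5} → ∞; triangles are abundant w.h.p.

E[X] ≈ 59635.58405; in regime p = Θ(1/n^{1/2}) E[X] diverges (above the triangle threshold p ~ 1/n).


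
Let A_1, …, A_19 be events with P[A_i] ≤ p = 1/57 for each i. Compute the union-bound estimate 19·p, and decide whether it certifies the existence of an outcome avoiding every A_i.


Union bound: P[∪_{i=1}^{19} A_i] ≤ Σ_i P[A_i] ≤ 19·p = 19·(1/57) = 1/3.
Numerically: 1/3 ≈ 0.333.
Is 1/3 < 1? YES.
Since P[∪ A_i] ≤ 1/3 < 1, the complement has P[∩ A_i^c] ≥ 1 − 1/3 = 2/3 > 0, so some outcome avoids every A_i.

19·p = 1/3 ≈ 0.333; existence CERTIFIED by the union bound.


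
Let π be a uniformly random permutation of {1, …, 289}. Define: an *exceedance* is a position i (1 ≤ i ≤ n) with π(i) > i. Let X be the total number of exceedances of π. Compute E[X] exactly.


Write X = Σ_{i=1}^{289} X_i, where X_i = 1_{π(i) > i}.
For each fixed i, π(i) is uniform over {1, …, 289} (marginal of a uniform permutation), so P[π(i) > i] = (n − i)/n. Summing: Σ_{i=1}^{289} (n − i)/n = (0 + 1 + … + 288)/289 = 289(289 − 1)/(2·289) = (289 − 1)/2.
Hence E[X] = Σ_{i=1}^{289} (289 − i)/289 = 144 ≈ 144.000.

E[X] = 144 = 144.000.


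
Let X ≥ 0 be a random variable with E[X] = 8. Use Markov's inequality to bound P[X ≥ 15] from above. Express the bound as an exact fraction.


μ = E[X] = 8, a = 15.
Markov: P[X ≥ 15] ≤ μ/a = (8)/15 = 8/15.
Numerically: ≈ 0.533.
(Since a = 15 > μ = 8.000, the bound 8/15 is < 1 and informative.)

P[X ≥ 15] ≤ 8/15 ≈ 0.533.


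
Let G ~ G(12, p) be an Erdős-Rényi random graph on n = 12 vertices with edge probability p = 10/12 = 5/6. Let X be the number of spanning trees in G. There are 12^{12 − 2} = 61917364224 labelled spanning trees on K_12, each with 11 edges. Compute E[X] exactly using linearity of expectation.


K_12 has 12^{12 − 2} = 61917364224 labelled spanning trees.
For each such spanning tree H, let X_H = 1 if all 11 edges of H are present in G. Then P[X_H = 1] = p^{11} = (5/6)^{11} = 48828125/362797056.
Summing the indicators: E[X] = Σ_H E[X_H] = 61917364224 · p^{11} = 61917364224 · 48828125/362797056 = 25000000000/3.
Numerically: E[X] ≈ 8.33e+09.

E[X] = 61917364224 · (5/6)^{11} = 25000000000/3 ≈ 8.33e+09.


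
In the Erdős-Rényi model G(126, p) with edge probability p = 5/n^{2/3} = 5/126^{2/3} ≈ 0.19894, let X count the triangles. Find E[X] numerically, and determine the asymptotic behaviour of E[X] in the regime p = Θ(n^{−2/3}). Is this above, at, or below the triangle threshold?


Number of potential triangles: C(126, 3) = 325500.
Each occurs with probability p³ ≈ (0.19894)³ ≈ 7.87351978e-03.
By linearity: E[X] = C(126, 3)·p³ ≈ 325500 · 7.87351978e-03 ≈ 2562.830688.
Since α = 2/3 < 1, p = c/n^{2/3} ≫ 1/n is above the triangle threshold p ~ 1/n. Asymptotically E[X] ~ (c³/6)·n^{3(1−α)} = (5³/6)·n^{1} → ∞; triangles are abundant w.h.p.

E[X] ≈ 2562.830688; in regime p = Θ(1/n^{2/3}) E[X] diverges (above the triangle threshold p ~ 1/n).


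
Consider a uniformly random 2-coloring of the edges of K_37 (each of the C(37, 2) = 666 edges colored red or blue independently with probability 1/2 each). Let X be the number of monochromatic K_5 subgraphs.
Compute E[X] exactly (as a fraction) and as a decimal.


Let X = Σ_S X_S over the C(37, 5) = 435897 subsets S of size 5, where X_S = 1 if the K_5 on S is monochromatic.
For a fixed S, the K_5 on S has C(5, 2) = 10 edges. P[all 10 edges red] = (1/2)^10, and likewise for blue, so P[monochromatic] = 2·(1/2)^10 = 2^{1 − 10} = 1/512.
By linearity of expectation: E[X] = C(37, 5) · 2^{1 − 10} = 435897 · 1/512 = 435897/512.
Numerically: E[X] ≈ 851.361328.

E[X] = C(37,5)·2^(1−C(5,2)) = 435897/512 ≈ 851.361328.


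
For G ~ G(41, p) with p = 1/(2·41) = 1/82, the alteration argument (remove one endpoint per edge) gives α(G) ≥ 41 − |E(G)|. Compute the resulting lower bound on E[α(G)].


E[|E(G)|] = C(41, 2)·p = 820 · (1/82) = 10.
E[α(G)] ≥ n − E[|E(G)|] = 41 − 10 = 31.
Numerically: ≈ 31.000.
(This is only a lower bound; the true E[α(G)] may be larger.)

E[α(G)] ≥ 31 ≈ 31.000.


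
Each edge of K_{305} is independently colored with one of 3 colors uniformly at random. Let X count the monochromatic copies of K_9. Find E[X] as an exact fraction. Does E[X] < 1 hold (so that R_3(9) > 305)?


E[X] = C(305, 9) · 3^{1 − 36} = 55871664980896050 · 3^{−35} = 55871664980896050/50031545098999707.
As a reduced fraction: E[X] = 18623888326965350/16677181699666569 ≈ 1.1167.
Is E[X] < 1? NO.
Since E[X] ≥ 1, the first-moment bound is inconclusive at n = 305; it does NOT by itself certify R_3(9) > 305.

E[X] = 18623888326965350/16677181699666569 ≈ 1.1167; E[X] ≥ 1; first-moment method inconclusive here.


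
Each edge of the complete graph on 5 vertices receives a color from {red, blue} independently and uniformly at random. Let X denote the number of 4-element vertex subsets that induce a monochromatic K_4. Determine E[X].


Let X = Σ_S X_S over the C(5, 4) = 5 subsets S of size 4, where X_S = 1 if the K_4 on S is monochromatic.
For a fixed S, the K_4 on S has C(4, 2) = 6 edges. P[all 6 edges red] = (1/2)^6, and likewise for blue, so P[monochromatic] = 2·(1/2)^6 = 2^{1 − 6} = 1/32.
Summing: E[X] = C(5, 4) · 2^{1 − 6} = 5 · 1/32 = 5/32.
Numerically: E[X] ≈ 0.15625.

E[X] = C(5,4)·2^(1−C(4,2)) = 5/32 ≈ 0.15625.


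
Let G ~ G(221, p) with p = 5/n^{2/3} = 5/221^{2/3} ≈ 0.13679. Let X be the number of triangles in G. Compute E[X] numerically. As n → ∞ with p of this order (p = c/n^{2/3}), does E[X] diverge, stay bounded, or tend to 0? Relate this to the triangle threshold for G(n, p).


Number of potential triangles: C(221, 3) = 1774630.
Each occurs with probability p³ ≈ (0.13679)³ ≈ 2.5593252e-03.
By linearity: E[X] = C(221, 3)·p³ ≈ 1774630 · 2.5593252e-03 ≈ 4541.85520.
Since α = 2/3 < 1, p = c/n^{2/3} ≫ 1/n is above the triangle threshold p ~ 1/n. Asymptotically E[X] ~ (c³/6)·n^{3(1−α)} = (5³/6)·n^{1} → ∞; triangles are abundant w.h.p.

E[X] ≈ 4541.85520; in regime p = Θ(1/n^{2/3}) E[X] diverges (above the triangle threshold p ~ 1/n).


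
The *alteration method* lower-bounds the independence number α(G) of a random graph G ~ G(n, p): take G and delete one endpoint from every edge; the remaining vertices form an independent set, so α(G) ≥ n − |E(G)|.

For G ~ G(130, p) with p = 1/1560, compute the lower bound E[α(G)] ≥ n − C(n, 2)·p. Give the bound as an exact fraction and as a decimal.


E[|E(G)|] = C(130, 2)·p = 8385 · (1/1560) = 43/8.
E[α(G)] ≥ n − E[|E(G)|] = 130 − 43/8 = 997/8.
Numerically: ≈ 124.625.
(This is only a lower bound; the true E[α(G)] may be larger.)

E[α(G)] ≥ 997/8 ≈ 124.625.


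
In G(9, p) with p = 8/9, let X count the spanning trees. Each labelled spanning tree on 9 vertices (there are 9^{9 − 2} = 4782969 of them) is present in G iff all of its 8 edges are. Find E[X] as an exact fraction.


K_9 has 9^{9 − 2} = 4782969 labelled spanning trees.
For each such spanning tree H, let X_H = 1 if all 8 edges of H are present in G. Then P[X_H = 1] = p^{8} = (8/9)^{8} = 16777216/43046721.
By linearity: E[X] = Σ_H E[X_H] = 4782969 · p^{8} = 4782969 · 16777216/43046721 = 16777216/9.
Numerically: E[X] ≈ 1.8641e+06.

E[X] = 4782969 · (8/9)^{8} = 16777216/9 ≈ 1.8641e+06.


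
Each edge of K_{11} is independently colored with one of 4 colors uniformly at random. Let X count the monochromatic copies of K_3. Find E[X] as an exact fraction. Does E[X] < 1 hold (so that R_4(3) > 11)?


E[X] = C(11, 3) · 4^{1 − 3} = 165 · 4^{−2} = 165/16.
As a reduced fraction: E[X] = 165/16 ≈ 10.3125.
Is E[X] < 1? NO.
Since E[X] ≥ 1, the first-moment bound is inconclusive at n = 11; it does NOT by itself certify R_4(3) > 11.

E[X] = 165/16 ≈ 10.3125; E[X] ≥ 1; first-moment method inconclusive here.


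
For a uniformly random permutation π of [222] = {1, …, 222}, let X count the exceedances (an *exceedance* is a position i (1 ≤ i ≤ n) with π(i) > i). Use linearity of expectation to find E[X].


Write X = Σ_{i=1}^{222} X_i, where X_i = 1_{π(i) > i}.
For each fixed i, π(i) is uniform over {1, …, 222} (marginal of a uniform permutation), so P[π(i) > i] = (n − i)/n. Summing: Σ_{i=1}^{222} (n − i)/n = (0 + 1 + … + 221)/222 = 222(222 − 1)/(2·222) = (222 − 1)/2.
Hence E[X] = Σ_{i=1}^{222} (222 − i)/222 = 221/2 ≈ 110.500000.

E[X] = 221/2 = 110.500000.


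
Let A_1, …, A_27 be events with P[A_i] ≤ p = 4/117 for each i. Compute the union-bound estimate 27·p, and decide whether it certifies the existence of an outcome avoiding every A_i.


Union bound: P[∪_{i=1}^{27} A_i] ≤ Σ_i P[A_i] ≤ 27·p = 27·(4/117) = 12/13.
Numerically: 12/13 ≈ 0.923.
Is 12/13 < 1? YES.
Since P[∪ A_i] ≤ 12/13 < 1, the complement has P[∩ A_i^c] ≥ 1 − 12/13 = 1/13 > 0, so some outcome avoids every A_i.

27·p = 12/13 ≈ 0.923; existence CERTIFIED by the union bound.


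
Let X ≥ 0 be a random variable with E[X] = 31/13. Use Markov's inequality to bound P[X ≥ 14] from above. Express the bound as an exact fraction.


μ = E[X] = 31/13, a = 14.
Markov: P[X ≥ 14] ≤ μ/a = (31/13)/14 = 31/182.
Numerically: ≈ 0.1703.
(Since a = 14 > μ = 2.3846, the bound 31/182 is < 1 and informative.)

P[X ≥ 14] ≤ 31/182 ≈ 0.1703.


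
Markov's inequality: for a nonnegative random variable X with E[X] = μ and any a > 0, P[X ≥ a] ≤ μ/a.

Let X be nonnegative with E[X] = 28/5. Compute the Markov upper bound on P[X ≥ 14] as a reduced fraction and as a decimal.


μ = E[X] = 28/5, a = 14.
Markov: P[X ≥ 14] ≤ μ/a = (28/5)/14 = 2/5.
Numerically: ≈ 0.4000.
(Since a = 14 > μ = 5.6000, the bound 2/5 is < 1 and informative.)

P[X ≥ 14] ≤ 2/5 ≈ 0.4000.


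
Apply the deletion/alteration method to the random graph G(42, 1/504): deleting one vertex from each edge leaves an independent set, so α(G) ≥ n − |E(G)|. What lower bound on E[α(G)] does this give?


E[|E(G)|] = C(42, 2)·p = 861 · (1/504) = 41/24.
E[α(G)] ≥ n − E[|E(G)|] = 42 − 41/24 = 967/24.
Numerically: ≈ 40.292.
(This is only a lower bound; the true E[α(G)] may be larger.)

E[α(G)] ≥ 967/24 ≈ 40.292.


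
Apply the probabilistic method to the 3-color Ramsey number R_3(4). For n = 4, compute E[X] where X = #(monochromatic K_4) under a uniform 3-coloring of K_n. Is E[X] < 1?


E[X] = C(4, 4) · 3^{1 − 6} = 1 · 3^{−5} = 1/243.
As a reduced fraction: E[X] = 1/243 ≈ 0.00412.
Is E[X] < 1? YES.
Since E[X] < 1, there exists a 3-coloring of K_{4} with no monochromatic K_4; hence R_3(4) > 4.

E[X] = 1/243 ≈ 0.00412; E[X] < 1, so R_3(4) > 4.


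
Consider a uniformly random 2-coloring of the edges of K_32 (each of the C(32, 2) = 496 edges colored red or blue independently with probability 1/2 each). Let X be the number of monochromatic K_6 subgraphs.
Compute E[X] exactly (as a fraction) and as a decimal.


Let X = Σ_S X_S over the C(32, 6) = 906192 subsets S of size 6, where X_S = 1 if the K_6 on S is monochromatic.
For a fixed S, the K_6 on S has C(6, 2) = 15 edges. P[all 15 edges red] = (1/2)^15, and likewise for blue, so P[monochromatic] = 2·(1/2)^15 = 2^{1 − 15} = 1/16384.
By linearity: E[X] = C(32, 6) · 2^{1 − 15} = 906192 · 1/16384 = 56637/1024.
Numerically: E[X] ≈ 55.30957.

E[X] = C(32,6)·2^(1−C(6,2)) = 56637/1024 ≈ 55.30957.


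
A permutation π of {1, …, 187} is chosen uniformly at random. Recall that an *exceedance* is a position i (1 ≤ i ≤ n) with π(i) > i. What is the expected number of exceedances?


Write X = Σ_{i=1}^{187} X_i, where X_i = 1_{π(i) > i}.
For each fixed i, π(i) is uniform over {1, …, 187} (marginal of a uniform permutation), so P[π(i) > i] = (n − i)/n. Summing: Σ_{i=1}^{187} (n − i)/n = (0 + 1 + … + 186)/187 = 187(187 − 1)/(2·187) = (187 − 1)/2.
Hence E[X] = Σ_{i=1}^{187} (187 − i)/187 = 93 ≈ 93.0000.

E[X] = 93 = 93.0000.


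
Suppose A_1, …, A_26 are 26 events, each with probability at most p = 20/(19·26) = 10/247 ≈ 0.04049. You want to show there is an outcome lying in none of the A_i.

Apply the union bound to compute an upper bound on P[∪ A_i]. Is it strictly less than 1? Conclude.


Union bound: P[∪_{i=1}^{26} A_i] ≤ Σ_i P[A_i] ≤ 26·p = 26·(10/247) = 20/19.
Numerically: 20/19 ≈ 1.05263.
Is 20/19 < 1? NO.
Since the bound 20/19 is ≥ 1, the union bound is uninformative here; it does NOT by itself certify existence.

26·p = 20/19 ≈ 1.05263; existence NOT certified by the union bound.


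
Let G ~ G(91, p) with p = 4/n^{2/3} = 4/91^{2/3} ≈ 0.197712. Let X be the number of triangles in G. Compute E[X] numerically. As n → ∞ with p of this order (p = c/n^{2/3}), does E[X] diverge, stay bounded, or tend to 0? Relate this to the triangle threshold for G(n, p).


Number of potential triangles: C(91, 3) = 121485.
Each occurs with probability p³ ≈ (0.197712)³ ≈ 7.72853520e-03.
By linearity: E[X] = C(91, 3)·p³ ≈ 121485 · 7.72853520e-03 ≈ 938.901099.
Since α = 2/3 < 1, p = c/n^{2/3} ≫ 1/n is above the triangle threshold p ~ 1/n. Asymptotically E[X] ~ (c³/6)·n^{3(1−α)} = (4³/6)·n^{1} → ∞; triangles are abundant w.h.p.

E[X] ≈ 938.901099; in regime p = Θ(1/n^{2/3}) E[X] diverges (above the triangle threshold p ~ 1/n).


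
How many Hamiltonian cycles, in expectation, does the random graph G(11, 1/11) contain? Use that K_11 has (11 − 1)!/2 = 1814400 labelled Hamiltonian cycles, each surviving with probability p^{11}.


K_11 has (11 − 1)!/2 = 1814400 labelled Hamiltonian cycles.
For each such Hamiltonian cycle H, let X_H = 1 if all 11 edges of H are present in G. Then P[X_H = 1] = p^{11} = (1/11)^{11} = 1/285311670611.
Summing the indicators: E[X] = Σ_H E[X_H] = 1814400 · p^{11} = 1814400 · 1/285311670611 = 1814400/285311670611.
Numerically: E[X] ≈ 6.359e-06.

E[X] = 1814400 · (1/11)^{11} = 1814400/285311670611 ≈ 6.359e-06.


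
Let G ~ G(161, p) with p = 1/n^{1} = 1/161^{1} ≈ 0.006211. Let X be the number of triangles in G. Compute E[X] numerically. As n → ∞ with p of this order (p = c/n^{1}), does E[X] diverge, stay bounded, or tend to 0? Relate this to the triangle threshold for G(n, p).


Number of potential triangles: C(161, 3) = 682640.
Each occurs with probability p³ ≈ (0.006211)³ ≈ 2.396196e-07.
By linearity: E[X] = C(161, 3)·p³ ≈ 682640 · 2.396196e-07 ≈ 0.1636.
Here α = 1, so p = 1/n is exactly at the triangle threshold p ~ 1/n. Asymptotically E[X] → c³/6 = 1³/6 = 1/6 ≈ 0.1667, a bounded constant. In this regime the triangle count is asymptotically Poisson(c³/6).

E[X] ≈ 0.1636; in regime p = Θ(1/n^{1}) E[X] stays bounded (at the triangle threshold p ~ 1/n).


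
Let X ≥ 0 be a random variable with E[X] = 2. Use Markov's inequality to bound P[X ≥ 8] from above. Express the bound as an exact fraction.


μ = E[X] = 2, a = 8.
Markov: P[X ≥ 8] ≤ μ/a = (2)/8 = 1/4.
Numerically: ≈ 0.2500.
(Since a = 8 > μ = 2.0000, the bound 1/4 is < 1 and informative.)

P[X ≥ 8] ≤ 1/4 ≈ 0.2500.


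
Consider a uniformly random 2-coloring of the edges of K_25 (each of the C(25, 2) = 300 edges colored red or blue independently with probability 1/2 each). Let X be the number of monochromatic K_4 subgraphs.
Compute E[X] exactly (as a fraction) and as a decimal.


Let X = Σ_S X_S over the C(25, 4) = 12650 subsets S of size 4, where X_S = 1 if the K_4 on S is monochromatic.
For a fixed S, the K_4 on S has C(4, 2) = 6 edges. P[all 6 edges red] = (1/2)^6, and likewise for blue, so P[monochromatic] = 2·(1/2)^6 = 2^{1 − 6} = 1/32.
By linearity: E[X] = C(25, 4) · 2^{1 − 6} = 12650 · 1/32 = 6325/16.
Numerically: E[X] ≈ 395.31250.

E[X] = C(25,4)·2^(1−C(4,2)) = 6325/16 ≈ 395.31250.


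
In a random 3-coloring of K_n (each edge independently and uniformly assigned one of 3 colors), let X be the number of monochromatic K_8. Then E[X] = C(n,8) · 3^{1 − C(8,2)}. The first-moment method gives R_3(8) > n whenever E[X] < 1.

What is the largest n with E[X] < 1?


We need C(n, 8) · 3^{1 − 28} < 1, i.e. C(n, 8) < 3^{28 − 1} = 7625597484987.
Check values of n near the boundary:
  n = 154: C(154, 8) = 6521818990995; 6521818990995 < 7625597484987? YES
  n = 155: C(155, 8) = 6876747915675; 6876747915675 < 7625597484987? YES
  n = 156: C(156, 8) = 7248464019225; 7248464019225 < 7625597484987? YES
  n = 157: C(157, 8) = 7637643295425; 7637643295425 < 7625597484987? NO
  n = 158: C(158, 8) = 8044984271181; 8044984271181 < 7625597484987? NO
The largest n with C(n, 8) < 7625597484987 is n = 156 (where E[X] = 805384891025/847288609443 ≈ 0.950544). Hence R_3(8) > 156, i.e. R_3(8) ≥ 157.

Largest n = 156; hence R_3(8) > 156.


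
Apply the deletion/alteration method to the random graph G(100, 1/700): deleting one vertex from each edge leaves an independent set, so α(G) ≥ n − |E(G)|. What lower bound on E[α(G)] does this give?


E[|E(G)|] = C(100, 2)·p = 4950 · (1/700) = 99/14.
E[α(G)] ≥ n − E[|E(G)|] = 100 − 99/14 = 1301/14.
Numerically: ≈ 92.929.
(This is only a lower bound; the true E[α(G)] may be larger.)

E[α(G)] ≥ 1301/14 ≈ 92.929.


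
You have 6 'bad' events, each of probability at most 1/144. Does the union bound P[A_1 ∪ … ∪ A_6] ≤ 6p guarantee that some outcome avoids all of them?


Union bound: P[∪_{i=1}^{6} A_i] ≤ Σ_i P[A_i] ≤ 6·p = 6·(1/144) = 1/24.
Numerically: 1/24 ≈ 0.042.
Is 1/24 < 1? YES.
Since P[∪ A_i] ≤ 1/24 < 1, the complement has P[∩ A_i^c] ≥ 1 − 1/24 = 23/24 > 0, so some outcome avoids every A_i.

6·p = 1/24 ≈ 0.042; existence CERTIFIED by the union bound.


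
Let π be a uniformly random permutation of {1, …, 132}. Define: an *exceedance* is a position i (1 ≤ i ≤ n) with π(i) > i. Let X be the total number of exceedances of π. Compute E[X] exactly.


Write X = Σ_{i=1}^{132} X_i, where X_i = 1_{π(i) > i}.
For each fixed i, π(i) is uniform over {1, …, 132} (marginal of a uniform permutation), so P[π(i) > i] = (n − i)/n. Summing: Σ_{i=1}^{132} (n − i)/n = (0 + 1 + … + 131)/132 = 132(132 − 1)/(2·132) = (132 − 1)/2.
Hence E[X] = Σ_{i=1}^{132} (132 − i)/132 = 131/2 ≈ 65.5000.

E[X] = 131/2 = 65.5000.


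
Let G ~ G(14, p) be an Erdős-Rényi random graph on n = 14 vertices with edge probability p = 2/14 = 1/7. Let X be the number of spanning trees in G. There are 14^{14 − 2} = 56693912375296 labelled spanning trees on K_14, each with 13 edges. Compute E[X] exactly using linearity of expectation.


K_14 has 14^{14 − 2} = 56693912375296 labelled spanning trees.
For each such spanning tree H, let X_H = 1 if all 13 edges of H are present in G. Then P[X_H = 1] = p^{13} = (1/7)^{13} = 1/96889010407.
Summing the indicators: E[X] = Σ_H E[X_H] = 56693912375296 · p^{13} = 56693912375296 · 1/96889010407 = 4096/7.
Numerically: E[X] ≈ 585.14.

E[X] = 56693912375296 · (1/7)^{13} = 4096/7 ≈ 585.14.


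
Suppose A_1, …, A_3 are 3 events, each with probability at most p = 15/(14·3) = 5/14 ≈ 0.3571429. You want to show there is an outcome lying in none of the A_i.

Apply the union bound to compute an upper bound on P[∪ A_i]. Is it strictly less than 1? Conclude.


Union bound: P[∪_{i=1}^{3} A_i] ≤ Σ_i P[A_i] ≤ 3·p = 3·(5/14) = 15/14.
Numerically: 15/14 ≈ 1.0714286.
Is 15/14 < 1? NO.
Since the bound 15/14 is ≥ 1, the union bound is uninformative here; it does NOT by itself certify existence.

3·p = 15/14 ≈ 1.0714286; existence NOT certified by the union bound.


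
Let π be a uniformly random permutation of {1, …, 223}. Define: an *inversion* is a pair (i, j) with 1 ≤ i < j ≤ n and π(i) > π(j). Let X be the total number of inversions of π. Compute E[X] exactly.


Write X = Σ X_I over the C(223, 2) = 24753 pairs i < j, with X_I the indicator of one inversion.
There are 24753 indicators.
For each fixed pair i < j, the values π(i) and π(j) are two distinct elements of {1, …, 223} in uniformly random order; by symmetry P[π(i) > π(j)] = 1/2.
By linearity: E[X] = 24753 · (1/2) = C(223, 2) · (1/2) = 24753/2 = 24753/2 ≈ 12376.500.

E[X] = 24753/2 = 12376.500.


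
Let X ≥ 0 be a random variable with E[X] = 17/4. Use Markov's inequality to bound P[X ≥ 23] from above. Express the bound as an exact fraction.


μ = E[X] = 17/4, a = 23.
Markov: P[X ≥ 23] ≤ μ/a = (17/4)/23 = 17/92.
Numerically: ≈ 0.185.
(Since a = 23 > μ = 4.250, the bound 17/92 is < 1 and informative.)

P[X ≥ 23] ≤ 17/92 ≈ 0.185.


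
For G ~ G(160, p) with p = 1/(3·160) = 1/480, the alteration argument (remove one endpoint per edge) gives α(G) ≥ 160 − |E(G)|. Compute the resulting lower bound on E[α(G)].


E[|E(G)|] = C(160, 2)·p = 12720 · (1/480) = 53/2.
E[α(G)] ≥ n − E[|E(G)|] = 160 − 53/2 = 267/2.
Numerically: ≈ 133.500.
(This is only a lower bound; the true E[α(G)] may be larger.)

E[α(G)] ≥ 267/2 ≈ 133.500.


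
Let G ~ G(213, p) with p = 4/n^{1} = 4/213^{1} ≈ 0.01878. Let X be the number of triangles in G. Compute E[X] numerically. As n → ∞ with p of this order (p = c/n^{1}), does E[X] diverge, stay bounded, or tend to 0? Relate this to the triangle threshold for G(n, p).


Number of potential triangles: C(213, 3) = 1587986.
Each occurs with probability p³ ≈ (0.01878)³ ≈ 6.622793e-06.
By linearity: E[X] = C(213, 3)·p³ ≈ 1587986 · 6.622793e-06 ≈ 10.5169.
Here α = 1, so p = 4/n is exactly at the triangle threshold p ~ 1/n. Asymptotically E[X] → c³/6 = 4³/6 = 32/3 ≈ 10.6667, a bounded constant. In this regime the triangle count is asymptotically Poisson(c³/6).

E[X] ≈ 10.5169; in regime p = Θ(1/n^{1}) E[X] stays bounded (at the triangle threshold p ~ 1/n).


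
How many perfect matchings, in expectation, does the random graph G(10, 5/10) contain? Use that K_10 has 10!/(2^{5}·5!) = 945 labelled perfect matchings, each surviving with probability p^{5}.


K_10 has 10!/(2^{5}·5!) = 945 labelled perfect matchings.
For each such perfect matching H, let X_H = 1 if all 5 edges of H are present in G. Then P[X_H = 1] = p^{5} = (1/2)^{5} = 1/32.
Summing the indicators: E[X] = Σ_H E[X_H] = 945 · p^{5} = 945 · 1/32 = 945/32.
Numerically: E[X] ≈ 29.531.

E[X] = 945 · (1/2)^{5} = 945/32 ≈ 29.531.


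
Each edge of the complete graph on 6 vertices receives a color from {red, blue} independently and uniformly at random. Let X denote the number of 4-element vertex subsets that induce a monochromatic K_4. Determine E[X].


Let X = Σ_S X_S over the C(6, 4) = 15 subsets S of size 4, where X_S = 1 if the K_4 on S is monochromatic.
For a fixed S, the K_4 on S has C(4, 2) = 6 edges. P[all 6 edges red] = (1/2)^6, and likewise for blue, so P[monochromatic] = 2·(1/2)^6 = 2^{1 − 6} = 1/32.
Summing: E[X] = C(6, 4) · 2^{1 − 6} = 15 · 1/32 = 15/32.
Numerically: E[X] ≈ 0.4688.

E[X] = C(6,4)·2^(1−C(4,2)) = 15/32 ≈ 0.4688.


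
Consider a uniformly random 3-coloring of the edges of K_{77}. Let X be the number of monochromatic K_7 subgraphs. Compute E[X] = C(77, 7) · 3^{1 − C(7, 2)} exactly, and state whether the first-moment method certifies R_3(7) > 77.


E[X] = C(77, 7) · 3^{1 − 21} = 2404808340 · 3^{−20} = 2404808340/3486784401.
As a reduced fraction: E[X] = 801602780/1162261467 ≈ 0.68969.
Is E[X] < 1? YES.
Since E[X] < 1, there exists a 3-coloring of K_{77} with no monochromatic K_7; hence R_3(7) > 77.

E[X] = 801602780/1162261467 ≈ 0.68969; E[X] < 1, so R_3(7) > 77.


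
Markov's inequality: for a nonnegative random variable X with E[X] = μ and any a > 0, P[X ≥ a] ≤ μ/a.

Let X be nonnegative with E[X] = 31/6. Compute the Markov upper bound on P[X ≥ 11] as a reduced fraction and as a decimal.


μ = E[X] = 31/6, a = 11.
Markov: P[X ≥ 11] ≤ μ/a = (31/6)/11 = 31/66.
Numerically: ≈ 0.46970.
(Since a = 11 > μ = 5.16667, the bound 31/66 is < 1 and informative.)

P[X ≥ 11] ≤ 31/66 ≈ 0.46970.


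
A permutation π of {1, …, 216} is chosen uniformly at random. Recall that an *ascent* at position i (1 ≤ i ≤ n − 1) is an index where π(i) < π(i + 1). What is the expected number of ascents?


Write X = Σ X_I over i = 1, …, 215, with X_I the indicator of one ascent.
There are 215 indicators.
For each fixed i, the pair (π(i), π(i+1)) is a uniformly random ordered pair of distinct values from {1, …, 216}; by symmetry P[π(i) < π(i+1)] = 1/2.
By linearity: E[X] = 215 · (1/2) = (216 − 1) · (1/2) = 215/2 ≈ 107.5000.

E[X] = 215/2 = 107.5000.


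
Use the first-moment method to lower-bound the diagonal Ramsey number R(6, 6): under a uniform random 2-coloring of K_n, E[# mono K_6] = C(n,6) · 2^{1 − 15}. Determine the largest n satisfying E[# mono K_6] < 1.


We need C(n, 6) · 2^{1 − 15} < 1, i.e. C(n, 6) < 2^{15 − 1} = 16384.
Check values of n near the boundary:
  n = 11: C(11, 6) = 462; 462 < 16384? YES
  n = 12: C(12, 6) = 924; 924 < 16384? YES
  n = 13: C(13, 6) = 1716; 1716 < 16384? YES
  n = 14: C(14, 6) = 3003; 3003 < 16384? YES
  n = 15: C(15, 6) = 5005; 5005 < 16384? YES
  n = 16: C(16, 6) = 8008; 8008 < 16384? YES
  n = 17: C(17, 6) = 12376; 12376 < 16384? YES
  n = 18: C(18, 6) = 18564; 18564 < 16384? NO
The largest n with C(n, 6) < 16384 is n = 17 (where E[X] = 1547/2048 ≈ 0.755371). Hence R(6, 6) > 17, i.e. R(6, 6) ≥ 18.

Largest n = 17; hence R(6, 6) > 17.


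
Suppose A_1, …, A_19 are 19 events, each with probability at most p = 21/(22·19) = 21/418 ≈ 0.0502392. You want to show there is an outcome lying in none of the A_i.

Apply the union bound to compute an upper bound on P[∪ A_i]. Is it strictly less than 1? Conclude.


Union bound: P[∪_{i=1}^{19} A_i] ≤ Σ_i P[A_i] ≤ 19·p = 19·(21/418) = 21/22.
Numerically: 21/22 ≈ 0.9545455.
Is 21/22 < 1? YES.
Since P[∪ A_i] ≤ 21/22 < 1, the complement has P[∩ A_i^c] ≥ 1 − 21/22 = 1/22 > 0, so some outcome avoids every A_i.

19·p = 21/22 ≈ 0.9545455; existence CERTIFIED by the union bound.


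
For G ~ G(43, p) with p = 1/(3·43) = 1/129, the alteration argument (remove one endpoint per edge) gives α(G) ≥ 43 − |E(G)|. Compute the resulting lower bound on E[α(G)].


E[|E(G)|] = C(43, 2)·p = 903 · (1/129) = 7.
E[α(G)] ≥ n − E[|E(G)|] = 43 − 7 = 36.
Numerically: ≈ 36.0000.
(This is only a lower bound; the true E[α(G)] may be larger.)

E[α(G)] ≥ 36 ≈ 36.0000.


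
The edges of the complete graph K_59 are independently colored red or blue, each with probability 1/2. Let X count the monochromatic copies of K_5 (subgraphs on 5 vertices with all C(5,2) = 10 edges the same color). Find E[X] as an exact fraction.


Let X = Σ_S X_S over the C(59, 5) = 5006386 subsets S of size 5, where X_S = 1 if the K_5 on S is monochromatic.
For a fixed S, the K_5 on S has C(5, 2) = 10 edges. P[all 10 edges red] = (1/2)^10, and likewise for blue, so P[monochromatic] = 2·(1/2)^10 = 2^{1 − 10} = 1/512.
By linearity: E[X] = C(59, 5) · 2^{1 − 10} = 5006386 · 1/512 = 2503193/256.
Numerically: E[X] ≈ 9778.097656.

E[X] = C(59,5)·2^(1−C(5,2)) = 2503193/256 ≈ 9778.097656.


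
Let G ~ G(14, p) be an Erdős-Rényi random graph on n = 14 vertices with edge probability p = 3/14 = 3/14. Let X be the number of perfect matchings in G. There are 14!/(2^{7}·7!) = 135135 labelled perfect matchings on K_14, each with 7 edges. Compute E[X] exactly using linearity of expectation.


K_14 has 14!/(2^{7}·7!) = 135135 labelled perfect matchings.
For each such perfect matching H, let X_H = 1 if all 7 edges of H are present in G. Then P[X_H = 1] = p^{7} = (3/14)^{7} = 2187/105413504.
By linearity: E[X] = Σ_H E[X_H] = 135135 · p^{7} = 135135 · 2187/105413504 = 42220035/15059072.
Numerically: E[X] ≈ 2.8036.

E[X] = 135135 · (3/14)^{7} = 42220035/15059072 ≈ 2.8036.


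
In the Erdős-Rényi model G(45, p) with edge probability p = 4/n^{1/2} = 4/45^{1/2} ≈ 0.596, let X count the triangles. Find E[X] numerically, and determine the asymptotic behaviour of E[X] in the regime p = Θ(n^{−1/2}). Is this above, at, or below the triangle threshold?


Number of potential triangles: C(45, 3) = 14190.
Each occurs with probability p³ ≈ (0.596)³ ≈ 2.12012e-01.
By linearity: E[X] = C(45, 3)·p³ ≈ 14190 · 2.12012e-01 ≈ 3008.456.
Since α = 1/2 < 1, p = c/n^{1/2} ≫ 1/n is above the triangle threshold p ~ 1/n. Asymptotically E[X] ~ (c³/6)·n^{3(1−α)} = (4³/6)·n^{1.5} → ∞; triangles are abundant w.h.p.

E[X] ≈ 3008.456; in regime p = Θ(1/n^{1/2}) E[X] diverges (above the triangle threshold p ~ 1/n).


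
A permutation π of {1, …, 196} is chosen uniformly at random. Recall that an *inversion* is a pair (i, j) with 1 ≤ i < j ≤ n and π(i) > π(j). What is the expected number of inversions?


Write X = Σ X_I over the C(196, 2) = 19110 pairs i < j, with X_I the indicator of one inversion.
There are 19110 indicators.
For each fixed pair i < j, the values π(i) and π(j) are two distinct elements of {1, …, 196} in uniformly random order; by symmetry P[π(i) > π(j)] = 1/2.
By linearity: E[X] = 19110 · (1/2) = C(196, 2) · (1/2) = 19110/2 = 9555 ≈ 9555.000000.

E[X] = 9555 = 9555.000000.
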